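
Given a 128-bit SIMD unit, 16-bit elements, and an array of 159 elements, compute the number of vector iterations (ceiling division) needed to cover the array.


Width = 128 / 16 = 8 elements per vector op
Iterations = ceil(159 / 8) = 20

20


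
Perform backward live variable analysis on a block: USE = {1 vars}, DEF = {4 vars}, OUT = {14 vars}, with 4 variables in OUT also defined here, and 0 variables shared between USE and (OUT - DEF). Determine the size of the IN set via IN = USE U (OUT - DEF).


OUT - DEF: 14 - 4 = 10
|IN| = |USE| + |OUT - DEF| - |USE ∩ (OUT - DEF)| = 1 + 10 - 0 = 11

11


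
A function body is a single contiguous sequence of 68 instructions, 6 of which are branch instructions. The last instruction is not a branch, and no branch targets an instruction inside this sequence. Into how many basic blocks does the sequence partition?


With no in-sequence branch targets, the leaders are the first instruction plus the instruction after each branch.
Number of basic blocks = branches + 1
= 6 + 1 = 7

7


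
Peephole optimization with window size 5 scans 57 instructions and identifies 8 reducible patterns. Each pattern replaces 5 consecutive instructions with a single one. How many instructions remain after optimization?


Each match removes 4 instructions.
Total removed = 8 * 4 = 32
Remaining = 57 - 32 = 25

25


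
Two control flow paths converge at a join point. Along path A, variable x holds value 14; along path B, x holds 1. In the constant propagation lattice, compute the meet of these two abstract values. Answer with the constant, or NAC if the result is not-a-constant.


Meet operation: if both paths give the same constant, result is that constant; if they differ, result is NAC (not-a-constant).
Path A: 14, Path B: 1 -> differ
Result: not-a-constant -> NAC

NAC


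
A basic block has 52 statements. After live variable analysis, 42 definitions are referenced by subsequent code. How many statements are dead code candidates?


Dead code = total statements - live definitions
= 52 - 42 = 10

10


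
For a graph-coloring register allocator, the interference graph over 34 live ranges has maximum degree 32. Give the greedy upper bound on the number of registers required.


Greedy coloring never needs more than (max_degree + 1) colors: when coloring a vertex, at most max_degree neighbors are already colored.
Upper bound = 32 + 1 = 33

33


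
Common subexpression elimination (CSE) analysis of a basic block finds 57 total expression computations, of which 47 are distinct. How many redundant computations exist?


CSE count = total expressions - unique expressions
= 57 - 47 = 10

10


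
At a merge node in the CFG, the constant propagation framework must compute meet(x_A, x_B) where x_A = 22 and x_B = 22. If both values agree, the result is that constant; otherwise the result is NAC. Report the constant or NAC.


Meet operation: if both paths give the same constant, result is that constant; if they differ, result is NAC (not-a-constant).
Path A: 22, Path B: 22 -> equal
Result: constant -> 22

22


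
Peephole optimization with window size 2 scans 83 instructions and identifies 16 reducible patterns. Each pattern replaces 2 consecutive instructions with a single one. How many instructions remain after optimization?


Each match removes 1 instructions.
Total removed = 16 * 1 = 16
Remaining = 83 - 16 = 67

67


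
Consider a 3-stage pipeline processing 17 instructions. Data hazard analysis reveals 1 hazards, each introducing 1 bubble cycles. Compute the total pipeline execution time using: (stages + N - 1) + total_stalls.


Base cycles = 3 + 17 - 1 = 19
Total stalls = 1 * 1 = 1
Total = 19 + 1 = 20

20


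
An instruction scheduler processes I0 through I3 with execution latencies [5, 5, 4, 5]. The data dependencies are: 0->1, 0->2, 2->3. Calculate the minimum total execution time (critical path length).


Compute longest path through dependency graph: dist(Ik) = max over predecessors of dist + latency(Ik).
dist(I0) = latency 5 = 5
dist(I1) = dist(I0) + 5 = 5 + 5 = 10
dist(I2) = dist(I0) + 4 = 5 + 4 = 9
dist(I3) = dist(I2) + 5 = 9 + 5 = 14
Critical path = max dist = 14

14


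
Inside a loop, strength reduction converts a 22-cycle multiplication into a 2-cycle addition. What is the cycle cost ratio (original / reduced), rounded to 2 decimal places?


Ratio = mult_cost / add_cost = 22 / 2 = 11.0

11.0


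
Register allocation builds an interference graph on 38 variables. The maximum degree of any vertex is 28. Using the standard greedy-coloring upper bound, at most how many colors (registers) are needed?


Greedy coloring never needs more than (max_degree + 1) colors: when coloring a vertex, at most max_degree neighbors are already colored.
Upper bound = 28 + 1 = 29

29


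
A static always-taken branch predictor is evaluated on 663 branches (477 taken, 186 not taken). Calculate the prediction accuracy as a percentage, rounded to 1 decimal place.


Predictor: always-taken
Correct predictions = 477
Accuracy = 477 / 663 * 100 = 71.9%

71.9


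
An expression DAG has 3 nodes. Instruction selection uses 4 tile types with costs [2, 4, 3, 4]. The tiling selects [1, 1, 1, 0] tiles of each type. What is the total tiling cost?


Total cost = sum(count_i * cost_i)
= 1*2 + 1*4 + 1*3 + 0*4
= 9

9


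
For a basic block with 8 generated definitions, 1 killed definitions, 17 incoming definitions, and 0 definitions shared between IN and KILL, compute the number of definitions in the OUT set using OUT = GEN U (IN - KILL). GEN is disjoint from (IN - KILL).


IN - KILL: 17 - 0 = 17 surviving definitions
OUT = GEN + surviving = 8 + 17 = 25

25


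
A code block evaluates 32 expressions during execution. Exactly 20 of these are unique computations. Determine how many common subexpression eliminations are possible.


CSE count = total expressions - unique expressions
= 32 - 20 = 12

12


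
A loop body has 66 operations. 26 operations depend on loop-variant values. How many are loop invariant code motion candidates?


Invariant candidates = total - loop-dependent
= 66 - 26 = 40

40


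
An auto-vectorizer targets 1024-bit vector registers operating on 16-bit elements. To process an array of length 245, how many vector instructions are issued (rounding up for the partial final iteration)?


Width = 1024 / 16 = 64 elements per vector op
Iterations = ceil(245 / 64) = 4

4


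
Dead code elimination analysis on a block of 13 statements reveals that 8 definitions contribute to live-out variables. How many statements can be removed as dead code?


Dead code = total statements - live definitions
= 13 - 8 = 5

5


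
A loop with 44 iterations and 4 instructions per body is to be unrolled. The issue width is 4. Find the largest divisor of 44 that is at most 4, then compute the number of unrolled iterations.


Largest divisor of 44 <= 4 is 4
New iterations = 44 / 4 = 11

11


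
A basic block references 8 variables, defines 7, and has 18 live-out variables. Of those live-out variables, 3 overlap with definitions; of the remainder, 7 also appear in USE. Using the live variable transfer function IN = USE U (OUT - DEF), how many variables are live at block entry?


OUT - DEF: 18 - 3 = 15
|IN| = |USE| + |OUT - DEF| - |USE ∩ (OUT - DEF)| = 8 + 15 - 7 = 16

16


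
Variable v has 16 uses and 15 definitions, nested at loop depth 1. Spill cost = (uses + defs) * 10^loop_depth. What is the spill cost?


uses + defs = 16 + 15 = 31
10^1 = 10
Spill cost = 31 * 10 = 310

310


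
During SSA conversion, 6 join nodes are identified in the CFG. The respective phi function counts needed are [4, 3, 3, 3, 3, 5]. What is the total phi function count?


Total phi functions = sum of phi functions at each join node
= 4 + 3 + 3 + 3 + 3 + 5 = 21

21


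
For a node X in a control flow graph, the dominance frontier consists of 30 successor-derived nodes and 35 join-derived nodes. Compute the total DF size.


DF(X) = direct successor contributions + join point contributions
= 30 + 35 = 65

65


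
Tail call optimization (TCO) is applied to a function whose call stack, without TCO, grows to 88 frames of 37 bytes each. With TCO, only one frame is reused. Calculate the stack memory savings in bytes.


Without TCO: 88 * 37 = 3256 bytes
With TCO: reuse 1 frame = 37 bytes
Savings = 3256 - 37 = 3219

3219


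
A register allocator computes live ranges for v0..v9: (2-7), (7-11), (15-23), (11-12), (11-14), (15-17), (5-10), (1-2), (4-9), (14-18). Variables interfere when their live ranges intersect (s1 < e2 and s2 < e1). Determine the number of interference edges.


Check all pairs for overlapping intervals.
Two intervals (s1,e1) and (s2,e2) overlap if s1 < e2 and s2 < e1.
v0 (2-7) vs v1..v9: overlaps v6, v8 -> 2
v1 (7-11) vs v2..v9: overlaps v6, v8 -> 2
v2 (15-23) vs v3..v9: overlaps v5, v9 -> 2
v3 (11-12) vs v4..v9: overlaps v4 -> 1
v4 (11-14) vs v5..v9: overlaps none -> 0
v5 (15-17) vs v6..v9: overlaps v9 -> 1
v6 (5-10) vs v7..v9: overlaps v8 -> 1
v7 (1-2) vs v8..v9: overlaps none -> 0
v8 (4-9) vs v9: overlaps none -> 0
Total overlapping pairs = 2 + 2 + 2 + 1 + 0 + 1 + 1 + 0 + 0 = 9

9


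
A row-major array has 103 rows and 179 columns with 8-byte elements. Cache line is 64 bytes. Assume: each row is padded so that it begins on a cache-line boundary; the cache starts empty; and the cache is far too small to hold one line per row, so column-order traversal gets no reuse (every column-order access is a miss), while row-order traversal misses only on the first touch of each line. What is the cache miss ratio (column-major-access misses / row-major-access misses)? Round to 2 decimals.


Each row occupies 179 * 8 = 1432 bytes and starts on a line boundary, so it spans ceil(1432 / 64) = 23 cache lines.
Row-major traversal misses (one per line touched): 103 * ceil(179 * 8 / 64) = 2369
Column-major traversal misses (no reuse, every access misses): 103 * 179 = 18437
Ratio = 18437 / 2369 = 7.78

7.78


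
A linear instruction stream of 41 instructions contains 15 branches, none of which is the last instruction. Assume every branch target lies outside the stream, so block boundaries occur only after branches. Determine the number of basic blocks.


With no in-sequence branch targets, the leaders are the first instruction plus the instruction after each branch.
Number of basic blocks = branches + 1
= 15 + 1 = 16

16


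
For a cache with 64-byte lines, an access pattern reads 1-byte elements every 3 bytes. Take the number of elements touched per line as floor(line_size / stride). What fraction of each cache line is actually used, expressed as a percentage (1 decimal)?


Elements per cache line = floor(64 / 3) = 21
Bytes used = 21 * 1 = 21
Utilization = 21 / 64 * 100 = 32.8%

32.8


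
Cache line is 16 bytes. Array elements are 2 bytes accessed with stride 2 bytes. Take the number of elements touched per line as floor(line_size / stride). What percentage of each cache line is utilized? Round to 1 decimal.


Elements per cache line = floor(16 / 2) = 8
Bytes used = 8 * 2 = 16
Utilization = 16 / 16 * 100 = 100.0%

100.0


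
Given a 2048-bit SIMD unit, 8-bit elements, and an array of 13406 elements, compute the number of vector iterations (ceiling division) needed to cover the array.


Width = 2048 / 8 = 256 elements per vector op
Iterations = ceil(13406 / 256) = 53

53


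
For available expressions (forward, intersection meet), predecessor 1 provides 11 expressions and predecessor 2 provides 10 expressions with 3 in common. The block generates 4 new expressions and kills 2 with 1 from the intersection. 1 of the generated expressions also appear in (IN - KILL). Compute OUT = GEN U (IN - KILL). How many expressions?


IN = intersection of predecessors = 3
IN - KILL = 3 - 1 = 2
|OUT| = |GEN| + |IN - KILL| - |GEN ∩ (IN - KILL)| = 4 + 2 - 1 = 5

5


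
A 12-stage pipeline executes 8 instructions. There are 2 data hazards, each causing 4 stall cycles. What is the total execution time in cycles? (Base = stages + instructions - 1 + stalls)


Base cycles = 12 + 8 - 1 = 19
Total stalls = 2 * 4 = 8
Total = 19 + 8 = 27

27


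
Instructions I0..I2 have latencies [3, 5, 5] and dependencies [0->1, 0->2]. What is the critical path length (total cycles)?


Compute longest path through dependency graph: dist(Ik) = max over predecessors of dist + latency(Ik).
dist(I0) = latency 3 = 3
dist(I1) = dist(I0) + 5 = 3 + 5 = 8
dist(I2) = dist(I0) + 5 = 3 + 5 = 8
Critical path = max dist = 8

8


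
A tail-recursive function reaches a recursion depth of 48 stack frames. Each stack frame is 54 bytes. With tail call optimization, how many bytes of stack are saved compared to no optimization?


Without TCO: 48 * 54 = 2592 bytes
With TCO: reuse 1 frame = 54 bytes
Savings = 2592 - 54 = 2538

2538


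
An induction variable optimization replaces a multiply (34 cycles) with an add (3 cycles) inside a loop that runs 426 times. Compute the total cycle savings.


Per-iteration saving = 34 - 3 = 31
Total saved = 426 * 31 = 13206

13206


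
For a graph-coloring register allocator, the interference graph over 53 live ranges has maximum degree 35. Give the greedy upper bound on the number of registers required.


Greedy coloring never needs more than (max_degree + 1) colors: when coloring a vertex, at most max_degree neighbors are already colored.
Upper bound = 35 + 1 = 36

36


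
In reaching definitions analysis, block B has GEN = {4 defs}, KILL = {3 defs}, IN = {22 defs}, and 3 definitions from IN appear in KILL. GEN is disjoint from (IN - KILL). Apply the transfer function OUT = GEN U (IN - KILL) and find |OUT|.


IN - KILL: 22 - 3 = 19 surviving definitions
OUT = GEN + surviving = 4 + 19 = 23

23


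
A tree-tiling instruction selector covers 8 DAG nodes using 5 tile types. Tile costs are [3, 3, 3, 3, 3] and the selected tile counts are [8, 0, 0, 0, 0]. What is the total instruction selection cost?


Total cost = sum(count_i * cost_i)
= 8*3 + 0*3 + 0*3 + 0*3 + 0*3
= 24

24


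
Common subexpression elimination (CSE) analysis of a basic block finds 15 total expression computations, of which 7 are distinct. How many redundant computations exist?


CSE count = total expressions - unique expressions
= 15 - 7 = 8

8


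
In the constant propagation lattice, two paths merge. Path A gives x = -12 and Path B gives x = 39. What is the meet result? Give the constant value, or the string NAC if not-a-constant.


Meet operation: if both paths give the same constant, result is that constant; if they differ, result is NAC (not-a-constant).
Path A: -12, Path B: 39 -> differ
Result: not-a-constant -> NAC

NAC


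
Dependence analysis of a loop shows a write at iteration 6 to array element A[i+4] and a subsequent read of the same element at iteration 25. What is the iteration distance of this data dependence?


Distance = read iteration - write iteration
= 25 - 6 = 19

19


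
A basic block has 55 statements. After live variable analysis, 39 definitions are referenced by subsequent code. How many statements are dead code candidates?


Dead code = total statements - live definitions
= 55 - 39 = 16

16


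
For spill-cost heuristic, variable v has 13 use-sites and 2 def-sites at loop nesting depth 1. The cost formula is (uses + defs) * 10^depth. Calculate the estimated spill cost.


uses + defs = 13 + 2 = 15
10^1 = 10
Spill cost = 15 * 10 = 150

150


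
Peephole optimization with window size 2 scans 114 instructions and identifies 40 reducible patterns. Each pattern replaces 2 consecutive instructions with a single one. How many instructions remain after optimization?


Each match removes 1 instructions.
Total removed = 40 * 1 = 40
Remaining = 114 - 40 = 74

74


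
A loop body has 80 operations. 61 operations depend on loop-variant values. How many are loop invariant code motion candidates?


Invariant candidates = total - loop-dependent
= 80 - 61 = 19

19


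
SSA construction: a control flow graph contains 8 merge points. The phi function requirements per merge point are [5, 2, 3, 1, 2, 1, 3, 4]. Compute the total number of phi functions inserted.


Total phi functions = sum of phi functions at each join node
= 5 + 2 + 3 + 1 + 2 + 1 + 3 + 4 = 21

21


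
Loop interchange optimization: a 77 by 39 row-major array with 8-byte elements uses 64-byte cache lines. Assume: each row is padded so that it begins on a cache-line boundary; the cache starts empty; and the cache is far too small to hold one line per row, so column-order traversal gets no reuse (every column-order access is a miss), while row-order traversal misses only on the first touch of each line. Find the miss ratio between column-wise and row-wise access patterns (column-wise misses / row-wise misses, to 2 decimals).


Each row occupies 39 * 8 = 312 bytes and starts on a line boundary, so it spans ceil(312 / 64) = 5 cache lines.
Row-major traversal misses (one per line touched): 77 * ceil(39 * 8 / 64) = 385
Column-major traversal misses (no reuse, every access misses): 77 * 39 = 3003
Ratio = 3003 / 385 = 7.8

7.8


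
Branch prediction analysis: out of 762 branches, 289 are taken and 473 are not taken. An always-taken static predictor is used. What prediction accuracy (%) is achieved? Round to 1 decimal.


Predictor: always-taken
Correct predictions = 289
Accuracy = 289 / 762 * 100 = 37.9%

37.9


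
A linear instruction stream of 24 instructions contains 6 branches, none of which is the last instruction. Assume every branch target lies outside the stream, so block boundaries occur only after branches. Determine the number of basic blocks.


With no in-sequence branch targets, the leaders are the first instruction plus the instruction after each branch.
Number of basic blocks = branches + 1
= 6 + 1 = 7

7


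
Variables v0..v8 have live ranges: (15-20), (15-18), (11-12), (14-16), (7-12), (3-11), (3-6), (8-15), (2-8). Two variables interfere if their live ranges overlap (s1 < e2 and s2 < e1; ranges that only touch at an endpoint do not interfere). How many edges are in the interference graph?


Check all pairs for overlapping intervals.
Two intervals (s1,e1) and (s2,e2) overlap if s1 < e2 and s2 < e1.
v0 (15-20) vs v1..v8: overlaps v1, v3 -> 2
v1 (15-18) vs v2..v8: overlaps v3 -> 1
v2 (11-12) vs v3..v8: overlaps v4, v7 -> 2
v3 (14-16) vs v4..v8: overlaps v7 -> 1
v4 (7-12) vs v5..v8: overlaps v5, v7, v8 -> 3
v5 (3-11) vs v6..v8: overlaps v6, v7, v8 -> 3
v6 (3-6) vs v7..v8: overlaps v8 -> 1
v7 (8-15) vs v8: overlaps none -> 0
Total overlapping pairs = 2 + 1 + 2 + 1 + 3 + 3 + 1 + 0 = 13

13


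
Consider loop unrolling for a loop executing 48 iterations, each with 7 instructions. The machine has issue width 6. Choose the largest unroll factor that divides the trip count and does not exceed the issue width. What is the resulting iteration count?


Largest divisor of 48 <= 6 is 6
New iterations = 48 / 6 = 8

8


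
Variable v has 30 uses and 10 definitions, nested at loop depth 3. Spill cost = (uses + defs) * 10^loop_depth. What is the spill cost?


uses + defs = 30 + 10 = 40
10^3 = 1000
Spill cost = 40 * 1000 = 40000

40000


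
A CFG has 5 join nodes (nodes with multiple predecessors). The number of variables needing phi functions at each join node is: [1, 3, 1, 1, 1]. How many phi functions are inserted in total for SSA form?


Total phi functions = sum of phi functions at each join node
= 1 + 3 + 1 + 1 + 1 = 7

7


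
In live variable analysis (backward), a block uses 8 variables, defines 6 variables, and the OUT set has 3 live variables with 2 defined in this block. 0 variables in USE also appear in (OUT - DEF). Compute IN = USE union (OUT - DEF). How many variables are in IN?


OUT - DEF: 3 - 2 = 1
|IN| = |USE| + |OUT - DEF| - |USE ∩ (OUT - DEF)| = 8 + 1 - 0 = 9

9


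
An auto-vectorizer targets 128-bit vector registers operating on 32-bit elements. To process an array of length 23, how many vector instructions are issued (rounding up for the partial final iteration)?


Width = 128 / 32 = 4 elements per vector op
Iterations = ceil(23 / 4) = 6

6


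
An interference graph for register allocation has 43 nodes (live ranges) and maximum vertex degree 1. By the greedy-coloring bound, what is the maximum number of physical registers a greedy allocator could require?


Greedy coloring never needs more than (max_degree + 1) colors: when coloring a vertex, at most max_degree neighbors are already colored.
Upper bound = 1 + 1 = 2

2


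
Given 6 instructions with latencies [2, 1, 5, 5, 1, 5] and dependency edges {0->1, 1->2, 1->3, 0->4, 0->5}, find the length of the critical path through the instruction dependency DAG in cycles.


Compute longest path through dependency graph: dist(Ik) = max over predecessors of dist + latency(Ik).
dist(I0) = latency 2 = 2
dist(I1) = dist(I0) + 1 = 2 + 1 = 3
dist(I2) = dist(I1) + 5 = 3 + 5 = 8
dist(I3) = dist(I1) + 5 = 3 + 5 = 8
dist(I4) = dist(I0) + 1 = 2 + 1 = 3
dist(I5) = dist(I0) + 5 = 2 + 5 = 7
Critical path = max dist = 8

8


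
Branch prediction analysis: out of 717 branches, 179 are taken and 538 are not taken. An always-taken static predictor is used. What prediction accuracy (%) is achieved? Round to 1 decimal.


Predictor: always-taken
Correct predictions = 179
Accuracy = 179 / 717 * 100 = 25.0%

25.0


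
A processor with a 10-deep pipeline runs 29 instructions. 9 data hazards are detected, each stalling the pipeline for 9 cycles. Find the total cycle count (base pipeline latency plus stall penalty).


Base cycles = 10 + 29 - 1 = 38
Total stalls = 9 * 9 = 81
Total = 38 + 81 = 119

119


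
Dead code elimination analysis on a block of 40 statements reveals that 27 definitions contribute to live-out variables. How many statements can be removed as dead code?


Dead code = total statements - live definitions
= 40 - 27 = 13

13


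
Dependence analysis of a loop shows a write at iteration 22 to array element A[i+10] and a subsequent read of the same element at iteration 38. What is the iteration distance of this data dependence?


Distance = read iteration - write iteration
= 38 - 22 = 16

16


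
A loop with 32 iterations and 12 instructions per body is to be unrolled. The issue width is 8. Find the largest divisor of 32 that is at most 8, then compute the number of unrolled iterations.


Largest divisor of 32 <= 8 is 8
New iterations = 32 / 8 = 4

4


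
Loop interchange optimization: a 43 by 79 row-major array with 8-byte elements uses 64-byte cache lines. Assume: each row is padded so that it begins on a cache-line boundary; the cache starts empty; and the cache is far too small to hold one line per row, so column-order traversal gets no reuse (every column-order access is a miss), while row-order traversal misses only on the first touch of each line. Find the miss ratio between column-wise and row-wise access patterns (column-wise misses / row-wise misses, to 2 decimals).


Each row occupies 79 * 8 = 632 bytes and starts on a line boundary, so it spans ceil(632 / 64) = 10 cache lines.
Row-major traversal misses (one per line touched): 43 * ceil(79 * 8 / 64) = 430
Column-major traversal misses (no reuse, every access misses): 43 * 79 = 3397
Ratio = 3397 / 430 = 7.9

7.9


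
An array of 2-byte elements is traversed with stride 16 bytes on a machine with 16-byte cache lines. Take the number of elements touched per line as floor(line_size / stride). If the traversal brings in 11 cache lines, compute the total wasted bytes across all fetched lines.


Elements per line = floor(16 / 16) = 1
Bytes used per line = 1 * 2 = 2
Wasted per line = 16 - 2 = 14
Total wasted = 14 * 11 = 154

154


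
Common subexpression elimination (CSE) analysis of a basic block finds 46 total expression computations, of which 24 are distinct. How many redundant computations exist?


CSE count = total expressions - unique expressions
= 46 - 24 = 22

22


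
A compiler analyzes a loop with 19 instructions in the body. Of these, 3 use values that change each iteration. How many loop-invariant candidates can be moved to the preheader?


Invariant candidates = total - loop-dependent
= 19 - 3 = 16

16


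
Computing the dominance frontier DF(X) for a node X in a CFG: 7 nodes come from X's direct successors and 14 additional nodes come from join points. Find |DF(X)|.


DF(X) = direct successor contributions + join point contributions
= 7 + 14 = 21

21


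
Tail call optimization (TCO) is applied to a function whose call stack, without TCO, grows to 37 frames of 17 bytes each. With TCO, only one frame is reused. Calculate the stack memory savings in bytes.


Without TCO: 37 * 17 = 629 bytes
With TCO: reuse 1 frame = 17 bytes
Savings = 629 - 17 = 612

612


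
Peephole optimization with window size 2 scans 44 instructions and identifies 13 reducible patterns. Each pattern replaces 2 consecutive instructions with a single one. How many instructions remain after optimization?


Each match removes 1 instructions.
Total removed = 13 * 1 = 13
Remaining = 44 - 13 = 31

31


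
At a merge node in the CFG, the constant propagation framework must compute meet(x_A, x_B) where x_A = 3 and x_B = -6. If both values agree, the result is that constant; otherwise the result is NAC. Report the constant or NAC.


Meet operation: if both paths give the same constant, result is that constant; if they differ, result is NAC (not-a-constant).
Path A: 3, Path B: -6 -> differ
Result: not-a-constant -> NAC

NAC


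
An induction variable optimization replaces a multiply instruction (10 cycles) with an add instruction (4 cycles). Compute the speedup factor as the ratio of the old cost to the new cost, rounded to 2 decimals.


Ratio = mult_cost / add_cost = 10 / 4 = 2.5

2.5


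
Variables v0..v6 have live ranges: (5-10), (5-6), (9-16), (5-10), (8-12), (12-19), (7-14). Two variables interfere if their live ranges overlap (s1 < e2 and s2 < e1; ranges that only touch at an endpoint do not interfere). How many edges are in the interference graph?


Check all pairs for overlapping intervals.
Two intervals (s1,e1) and (s2,e2) overlap if s1 < e2 and s2 < e1.
v0 (5-10) vs v1..v6: overlaps v1, v2, v3, v4, v6 -> 5
v1 (5-6) vs v2..v6: overlaps v3 -> 1
v2 (9-16) vs v3..v6: overlaps v3, v4, v5, v6 -> 4
v3 (5-10) vs v4..v6: overlaps v4, v6 -> 2
v4 (8-12) vs v5..v6: overlaps v6 -> 1
v5 (12-19) vs v6: overlaps v6 -> 1
Total overlapping pairs = 5 + 1 + 4 + 2 + 1 + 1 = 14

14


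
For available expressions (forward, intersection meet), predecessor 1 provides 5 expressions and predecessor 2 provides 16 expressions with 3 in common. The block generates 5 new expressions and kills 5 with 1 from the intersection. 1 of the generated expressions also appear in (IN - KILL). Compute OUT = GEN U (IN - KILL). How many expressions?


IN = intersection of predecessors = 3
IN - KILL = 3 - 1 = 2
|OUT| = |GEN| + |IN - KILL| - |GEN ∩ (IN - KILL)| = 5 + 2 - 1 = 6

6


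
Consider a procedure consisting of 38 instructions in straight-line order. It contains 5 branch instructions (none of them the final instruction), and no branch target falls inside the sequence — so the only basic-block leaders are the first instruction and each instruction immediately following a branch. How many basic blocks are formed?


With no in-sequence branch targets, the leaders are the first instruction plus the instruction after each branch.
Number of basic blocks = branches + 1
= 5 + 1 = 6

6


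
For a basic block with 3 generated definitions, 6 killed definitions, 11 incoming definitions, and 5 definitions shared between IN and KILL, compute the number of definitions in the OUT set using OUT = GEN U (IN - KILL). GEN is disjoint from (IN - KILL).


IN - KILL: 11 - 5 = 6 surviving definitions
OUT = GEN + surviving = 3 + 6 = 9

9


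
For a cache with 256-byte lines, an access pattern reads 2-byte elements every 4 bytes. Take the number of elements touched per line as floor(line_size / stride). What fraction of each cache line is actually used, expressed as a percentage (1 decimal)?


Elements per cache line = floor(256 / 4) = 64
Bytes used = 64 * 2 = 128
Utilization = 128 / 256 * 100 = 50.0%

50.0


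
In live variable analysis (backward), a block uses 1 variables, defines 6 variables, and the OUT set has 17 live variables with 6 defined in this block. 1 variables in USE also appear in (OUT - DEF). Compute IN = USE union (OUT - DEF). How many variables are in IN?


OUT - DEF: 17 - 6 = 11
|IN| = |USE| + |OUT - DEF| - |USE ∩ (OUT - DEF)| = 1 + 11 - 1 = 11

11


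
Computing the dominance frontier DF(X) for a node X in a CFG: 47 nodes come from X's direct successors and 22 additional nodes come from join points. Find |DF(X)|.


DF(X) = direct successor contributions + join point contributions
= 47 + 22 = 69

69


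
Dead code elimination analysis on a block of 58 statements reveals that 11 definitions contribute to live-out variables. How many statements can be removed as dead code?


Dead code = total statements - live definitions
= 58 - 11 = 47

47


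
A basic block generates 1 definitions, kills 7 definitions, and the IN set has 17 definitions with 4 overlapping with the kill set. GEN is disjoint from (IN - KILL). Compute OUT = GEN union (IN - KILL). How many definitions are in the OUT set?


IN - KILL: 17 - 4 = 13 surviving definitions
OUT = GEN + surviving = 1 + 13 = 14

14


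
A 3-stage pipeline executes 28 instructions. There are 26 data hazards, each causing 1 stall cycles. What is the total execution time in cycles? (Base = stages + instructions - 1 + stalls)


Base cycles = 3 + 28 - 1 = 30
Total stalls = 26 * 1 = 26
Total = 30 + 26 = 56

56


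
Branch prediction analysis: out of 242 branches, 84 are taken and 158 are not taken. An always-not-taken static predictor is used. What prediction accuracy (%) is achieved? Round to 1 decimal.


Predictor: always-not-taken
Correct predictions = 158
Accuracy = 158 / 242 * 100 = 65.3%

65.3


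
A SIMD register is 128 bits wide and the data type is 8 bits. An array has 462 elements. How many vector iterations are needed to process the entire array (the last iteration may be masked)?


Width = 128 / 8 = 16 elements per vector op
Iterations = ceil(462 / 16) = 29

29


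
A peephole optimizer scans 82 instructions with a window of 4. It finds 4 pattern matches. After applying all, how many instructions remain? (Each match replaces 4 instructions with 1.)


Each match removes 3 instructions.
Total removed = 4 * 3 = 12
Remaining = 82 - 12 = 70

70


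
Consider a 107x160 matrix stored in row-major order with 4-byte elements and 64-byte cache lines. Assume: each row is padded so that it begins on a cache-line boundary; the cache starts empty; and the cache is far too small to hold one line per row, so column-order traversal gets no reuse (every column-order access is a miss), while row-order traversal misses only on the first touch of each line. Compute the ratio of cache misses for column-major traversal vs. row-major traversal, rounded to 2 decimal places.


Each row occupies 160 * 4 = 640 bytes and starts on a line boundary, so it spans ceil(640 / 64) = 10 cache lines.
Row-major traversal misses (one per line touched): 107 * ceil(160 * 4 / 64) = 1070
Column-major traversal misses (no reuse, every access misses): 107 * 160 = 17120
Ratio = 17120 / 1070 = 16.0

16.0


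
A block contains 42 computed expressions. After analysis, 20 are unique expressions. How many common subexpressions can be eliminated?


CSE count = total expressions - unique expressions
= 42 - 20 = 22

22


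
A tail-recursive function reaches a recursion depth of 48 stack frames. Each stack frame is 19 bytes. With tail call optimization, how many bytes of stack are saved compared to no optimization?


Without TCO: 48 * 19 = 912 bytes
With TCO: reuse 1 frame = 19 bytes
Savings = 912 - 19 = 893

893


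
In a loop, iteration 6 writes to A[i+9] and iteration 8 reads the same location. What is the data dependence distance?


Distance = read iteration - write iteration
= 8 - 6 = 2

2


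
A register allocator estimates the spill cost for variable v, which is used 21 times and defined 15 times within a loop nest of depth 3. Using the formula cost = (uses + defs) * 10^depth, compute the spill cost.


uses + defs = 21 + 15 = 36
10^3 = 1000
Spill cost = 36 * 1000 = 36000

36000


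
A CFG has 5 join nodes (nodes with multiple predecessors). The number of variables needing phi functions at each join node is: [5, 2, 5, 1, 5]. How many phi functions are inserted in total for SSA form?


Total phi functions = sum of phi functions at each join node
= 5 + 2 + 5 + 1 + 5 = 18

18


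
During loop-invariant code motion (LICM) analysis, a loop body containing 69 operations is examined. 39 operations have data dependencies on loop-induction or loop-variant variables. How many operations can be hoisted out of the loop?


Invariant candidates = total - loop-dependent
= 69 - 39 = 30

30


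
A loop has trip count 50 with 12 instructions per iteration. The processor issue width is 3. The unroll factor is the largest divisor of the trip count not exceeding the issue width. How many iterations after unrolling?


Largest divisor of 50 <= 3 is 2
New iterations = 50 / 2 = 25

25


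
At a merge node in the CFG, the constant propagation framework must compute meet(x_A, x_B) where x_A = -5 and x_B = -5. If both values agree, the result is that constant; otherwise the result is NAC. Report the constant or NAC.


Meet operation: if both paths give the same constant, result is that constant; if they differ, result is NAC (not-a-constant).
Path A: -5, Path B: -5 -> equal
Result: constant -> -5

-5


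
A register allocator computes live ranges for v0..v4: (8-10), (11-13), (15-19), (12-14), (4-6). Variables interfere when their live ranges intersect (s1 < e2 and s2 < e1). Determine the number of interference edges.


Check all pairs for overlapping intervals.
Two intervals (s1,e1) and (s2,e2) overlap if s1 < e2 and s2 < e1.
v0 (8-10) vs v1..v4: overlaps none -> 0
v1 (11-13) vs v2..v4: overlaps v3 -> 1
v2 (15-19) vs v3..v4: overlaps none -> 0
v3 (12-14) vs v4: overlaps none -> 0
Total overlapping pairs = 0 + 1 + 0 + 0 = 1

1


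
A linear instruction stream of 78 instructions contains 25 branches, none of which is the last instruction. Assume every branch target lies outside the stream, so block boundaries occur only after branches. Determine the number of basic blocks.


With no in-sequence branch targets, the leaders are the first instruction plus the instruction after each branch.
Number of basic blocks = branches + 1
= 25 + 1 = 26

26


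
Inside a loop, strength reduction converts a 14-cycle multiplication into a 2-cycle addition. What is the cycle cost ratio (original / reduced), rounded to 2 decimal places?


Ratio = mult_cost / add_cost = 14 / 2 = 7.0

7.0


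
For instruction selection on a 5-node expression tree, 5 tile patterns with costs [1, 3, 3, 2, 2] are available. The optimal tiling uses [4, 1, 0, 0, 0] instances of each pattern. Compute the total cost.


Total cost = sum(count_i * cost_i)
= 4*1 + 1*3 + 0*3 + 0*2 + 0*2
= 7

7


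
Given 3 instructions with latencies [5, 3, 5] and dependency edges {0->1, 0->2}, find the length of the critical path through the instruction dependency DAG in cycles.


Compute longest path through dependency graph: dist(Ik) = max over predecessors of dist + latency(Ik).
dist(I0) = latency 5 = 5
dist(I1) = dist(I0) + 3 = 5 + 3 = 8
dist(I2) = dist(I0) + 5 = 5 + 5 = 10
Critical path = max dist = 10

10


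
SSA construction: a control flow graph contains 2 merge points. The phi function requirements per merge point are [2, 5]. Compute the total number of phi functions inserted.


Total phi functions = sum of phi functions at each join node
= 2 + 5 = 7

7


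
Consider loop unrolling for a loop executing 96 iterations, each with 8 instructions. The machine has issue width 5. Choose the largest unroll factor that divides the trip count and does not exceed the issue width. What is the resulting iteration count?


Largest divisor of 96 <= 5 is 4
New iterations = 96 / 4 = 24

24


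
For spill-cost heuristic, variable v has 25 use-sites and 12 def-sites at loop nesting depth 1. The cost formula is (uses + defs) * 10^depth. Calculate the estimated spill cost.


uses + defs = 25 + 12 = 37
10^1 = 10
Spill cost = 37 * 10 = 370

370


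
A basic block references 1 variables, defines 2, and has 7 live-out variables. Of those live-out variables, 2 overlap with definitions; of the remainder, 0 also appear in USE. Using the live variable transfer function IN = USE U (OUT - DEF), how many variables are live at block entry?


OUT - DEF: 7 - 2 = 5
|IN| = |USE| + |OUT - DEF| - |USE ∩ (OUT - DEF)| = 1 + 5 - 0 = 6

6


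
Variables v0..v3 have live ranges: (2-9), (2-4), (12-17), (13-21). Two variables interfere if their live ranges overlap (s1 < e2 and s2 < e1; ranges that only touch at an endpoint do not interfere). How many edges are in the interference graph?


Check all pairs for overlapping intervals.
Two intervals (s1,e1) and (s2,e2) overlap if s1 < e2 and s2 < e1.
v0 (2-9) vs v1..v3: overlaps v1 -> 1
v1 (2-4) vs v2..v3: overlaps none -> 0
v2 (12-17) vs v3: overlaps v3 -> 1
Total overlapping pairs = 1 + 0 + 1 = 2

2


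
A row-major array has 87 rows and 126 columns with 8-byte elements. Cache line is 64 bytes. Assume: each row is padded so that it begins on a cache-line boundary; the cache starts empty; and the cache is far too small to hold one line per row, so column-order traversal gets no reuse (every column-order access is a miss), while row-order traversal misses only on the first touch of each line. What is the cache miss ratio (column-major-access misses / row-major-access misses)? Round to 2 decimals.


Each row occupies 126 * 8 = 1008 bytes and starts on a line boundary, so it spans ceil(1008 / 64) = 16 cache lines.
Row-major traversal misses (one per line touched): 87 * ceil(126 * 8 / 64) = 1392
Column-major traversal misses (no reuse, every access misses): 87 * 126 = 10962
Ratio = 10962 / 1392 = 7.88

7.88


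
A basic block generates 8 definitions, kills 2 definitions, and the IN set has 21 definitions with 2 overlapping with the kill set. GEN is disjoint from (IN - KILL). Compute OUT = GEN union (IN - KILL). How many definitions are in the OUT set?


IN - KILL: 21 - 2 = 19 surviving definitions
OUT = GEN + surviving = 8 + 19 = 27

27


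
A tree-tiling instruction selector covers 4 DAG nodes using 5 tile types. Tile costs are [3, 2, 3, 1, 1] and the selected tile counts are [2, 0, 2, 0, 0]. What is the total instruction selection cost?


Total cost = sum(count_i * cost_i)
= 2*3 + 0*2 + 2*3 + 0*1 + 0*1
= 12

12


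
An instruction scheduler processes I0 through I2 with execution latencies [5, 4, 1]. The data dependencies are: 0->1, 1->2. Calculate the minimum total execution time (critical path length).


Compute longest path through dependency graph: dist(Ik) = max over predecessors of dist + latency(Ik).
dist(I0) = latency 5 = 5
dist(I1) = dist(I0) + 4 = 5 + 4 = 9
dist(I2) = dist(I1) + 1 = 9 + 1 = 10
Critical path = max dist = 10

10


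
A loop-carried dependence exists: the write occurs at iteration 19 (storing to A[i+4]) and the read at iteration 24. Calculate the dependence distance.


Distance = read iteration - write iteration
= 24 - 19 = 5

5


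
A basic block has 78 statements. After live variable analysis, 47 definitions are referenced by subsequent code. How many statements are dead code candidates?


Dead code = total statements - live definitions
= 78 - 47 = 31

31


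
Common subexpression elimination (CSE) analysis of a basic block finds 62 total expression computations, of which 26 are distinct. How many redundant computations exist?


CSE count = total expressions - unique expressions
= 62 - 26 = 36

36
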